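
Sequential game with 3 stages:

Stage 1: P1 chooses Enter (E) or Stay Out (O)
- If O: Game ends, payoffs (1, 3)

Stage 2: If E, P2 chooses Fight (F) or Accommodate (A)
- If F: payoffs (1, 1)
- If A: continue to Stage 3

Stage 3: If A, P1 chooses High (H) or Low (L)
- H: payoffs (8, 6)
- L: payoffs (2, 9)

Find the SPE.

SPE: (E, A, H); Outcome (8, 6)

Work:
Stage 3: P1 chooses H (8 vs 2)
Stage 2: P2: F->1, A->6 (anticipating H). Choose A
Stage 1: P1: O->1, E->8 (anticipating A, H). Choose E
SPE path: E -> A -> H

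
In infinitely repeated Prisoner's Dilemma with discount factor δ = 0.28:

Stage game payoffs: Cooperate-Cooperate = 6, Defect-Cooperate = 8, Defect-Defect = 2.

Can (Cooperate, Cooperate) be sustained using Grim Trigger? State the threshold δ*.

δ* = 0.3333; since δ = 0.28 < 0.3333, cooperation cannot be sustained

Work:
For Grim Trigger:
Cooperate forever: 6/(1-δ)
Defect then punished: 8 + 2·δ/(1-δ)
Need: 6/(1-δ) ≥ 8 + 2·δ/(1-δ)
Solving: δ ≥ (T-R)/(T-P) = (8-6)/(8-2) = 0.3333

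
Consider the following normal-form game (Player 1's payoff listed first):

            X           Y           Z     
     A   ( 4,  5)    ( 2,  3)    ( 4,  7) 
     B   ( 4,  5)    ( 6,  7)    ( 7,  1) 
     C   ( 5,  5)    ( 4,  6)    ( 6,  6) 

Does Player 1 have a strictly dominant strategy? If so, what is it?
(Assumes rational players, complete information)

No strictly dominant strategy exists for Player 1

Work:
A strategy strictly dominates another if it gives a strictly higher payoff against every opponent action. Compare each pair of P1's strategies column-by-column:
  A vs B: [4 vs 4, 2 vs 6, 4 vs 7] → A does not strictly dominate B (column X: 4 ≤ 4)
  A vs C: [4 vs 5, 2 vs 4, 4 vs 6] → A does not strictly dominate C (column X: 4 ≤ 5)
  B vs A: [4 vs 4, 6 vs 2, 7 vs 4] → B does not strictly dominate A (column X: 4 ≤ 4)
  B vs C: [4 vs 5, 6 vs 4, 7 vs 6] → B does not strictly dominate C (column X: 4 ≤ 5)
  C vs A: [5 vs 4, 4 vs 2, 6 vs 4] → C strictly dominates A
  C vs B: [5 vs 4, 4 vs 6, 6 vs 7] → C does not strictly dominate B (column Y: 4 ≤ 6)
No single strategy strictly dominates all others → no strictly dominant strategy.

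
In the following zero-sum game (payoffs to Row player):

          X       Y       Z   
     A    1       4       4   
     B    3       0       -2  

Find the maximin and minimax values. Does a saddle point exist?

Maximin = 1, Minimax = 3, Saddle: False

Work:
Row minimums: [1, -2] → maximin = 1
Column maximums: [3, 4, 4] → minimax = 3
No saddle point (maximin ≠ minimax). Mixed strategy needed.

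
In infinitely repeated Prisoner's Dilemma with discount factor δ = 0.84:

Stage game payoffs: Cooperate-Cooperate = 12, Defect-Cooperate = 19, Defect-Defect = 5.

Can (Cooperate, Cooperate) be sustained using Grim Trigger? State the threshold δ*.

δ* = 0.5; since δ = 0.84 ≥ 0.5, cooperation can be sustained

Work:
For Grim Trigger:
Cooperate forever: 12/(1-δ)
Defect then punished: 19 + 5·δ/(1-δ)
Need: 12/(1-δ) ≥ 19 + 5·δ/(1-δ)
Solving: δ ≥ (T-R)/(T-P) = (19-12)/(19-5) = 0.5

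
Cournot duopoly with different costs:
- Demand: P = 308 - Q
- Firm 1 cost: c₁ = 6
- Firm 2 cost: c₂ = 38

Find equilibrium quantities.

q₁* = 111.33, q₂* = 79.33

Work:
Reaction: q₁ = (308 - 6 - q₂)/2
Reaction: q₂ = (308 - 38 - q₁)/2
Solve simultaneously:
q₁* = (308 - 2×6 + 38)/3 = 111.33
q₂* = (308 - 2×38 + 6)/3 = 79.33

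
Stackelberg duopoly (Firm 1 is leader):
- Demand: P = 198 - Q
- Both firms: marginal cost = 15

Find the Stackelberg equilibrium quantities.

q₁* (leader) = 91.5, q₂* (follower) = 45.75

Work:
Follower's reaction: q₂ = (a - c - q₁)/2
Leader substitutes: π₁ = q₁·(a - q₁ - (a-c-q₁)/2 - c)
FOC: q₁* = (198 - 15)/2 = 91.50
Then: q₂* = (198 - 15 - 91.5)/2 = 45.75
Leader has first-mover advantage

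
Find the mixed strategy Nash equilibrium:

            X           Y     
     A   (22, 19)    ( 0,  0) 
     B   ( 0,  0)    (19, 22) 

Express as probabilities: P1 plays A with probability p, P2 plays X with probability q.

p = 0.5366, q = 0.4634

Work:
Find probabilities that make opponent indifferent:
P2 chooses q to make P1 indifferent between A and B
P1 chooses p to make P2 indifferent between X and Y
Mixed NE: P1 plays (A: 0.5366, B: 0.4634), P2 plays (X: 0.4634, Y: 0.5366)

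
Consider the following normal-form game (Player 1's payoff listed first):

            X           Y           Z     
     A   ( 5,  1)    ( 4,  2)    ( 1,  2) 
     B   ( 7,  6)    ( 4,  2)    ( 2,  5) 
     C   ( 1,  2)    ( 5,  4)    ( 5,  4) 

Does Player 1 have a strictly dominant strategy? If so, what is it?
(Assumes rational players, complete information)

No strictly dominant strategy exists for Player 1

Work:
A strategy strictly dominates another if it gives a strictly higher payoff against every opponent action. Compare each pair of P1's strategies column-by-column:
  A vs B: [5 vs 7, 4 vs 4, 1 vs 2] → A does not strictly dominate B (column X: 5 ≤ 7)
  A vs C: [5 vs 1, 4 vs 5, 1 vs 5] → A does not strictly dominate C (column Y: 4 ≤ 5)
  B vs A: [7 vs 5, 4 vs 4, 2 vs 1] → B does not strictly dominate A (column Y: 4 ≤ 4)
  B vs C: [7 vs 1, 4 vs 5, 2 vs 5] → B does not strictly dominate C (column Y: 4 ≤ 5)
  C vs A: [1 vs 5, 5 vs 4, 5 vs 1] → C does not strictly dominate A (column X: 1 ≤ 5)
  C vs B: [1 vs 7, 5 vs 4, 5 vs 2] → C does not strictly dominate B (column X: 1 ≤ 7)
No single strategy strictly dominates all others → no strictly dominant strategy.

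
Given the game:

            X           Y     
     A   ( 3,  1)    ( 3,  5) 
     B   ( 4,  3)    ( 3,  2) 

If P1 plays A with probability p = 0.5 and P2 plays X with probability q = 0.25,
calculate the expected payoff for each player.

E[P1] = 3.125, E[P2] = 3.125

Work:
E[P1] = p·q·π₁(A,X) + p·(1-q)·π₁(A,Y) + (1-p)·q·π₁(B,X) + (1-p)·(1-q)·π₁(B,Y)
= 0.5·0.25·3 + 0.5·0.75·3 + 0.5·0.25·4 + 0.5·0.75·3
= 3.125

E[P2] = 3.125 (similar calculation)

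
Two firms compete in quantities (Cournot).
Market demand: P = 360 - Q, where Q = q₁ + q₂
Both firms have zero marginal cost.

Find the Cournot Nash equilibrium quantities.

q₁* = q₂* = 120.0; P* = 120.0

Work:
Profit: π_i = P·q_i = (a - q_i - q_j)·q_i
FOC: ∂π_i/∂q_i = a - 2q_i - q_j = 0
Reaction function: q_i = (360 - q_j)/2
Symmetry: q* = 360/3 = 120.0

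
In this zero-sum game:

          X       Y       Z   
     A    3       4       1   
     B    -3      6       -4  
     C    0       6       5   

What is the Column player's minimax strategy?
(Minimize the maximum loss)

Column should play X, value = 3

Work:
Column player minimizes Row's maximum payoff:
Column X: max payoff to Row = 3
Column Y: max payoff to Row = 6
Column Z: max payoff to Row = 5
Minimum is 3, achieved by column X.
Minimax strategy: X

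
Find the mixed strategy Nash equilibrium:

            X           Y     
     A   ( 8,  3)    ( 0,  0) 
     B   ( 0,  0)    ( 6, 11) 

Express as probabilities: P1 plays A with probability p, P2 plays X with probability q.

p = 0.7857, q = 0.4286

Work:
Find probabilities that make opponent indifferent:
P2 chooses q to make P1 indifferent between A and B
P1 chooses p to make P2 indifferent between X and Y
Mixed NE: P1 plays (A: 0.7857, B: 0.2143), P2 plays (X: 0.4286, Y: 0.5714)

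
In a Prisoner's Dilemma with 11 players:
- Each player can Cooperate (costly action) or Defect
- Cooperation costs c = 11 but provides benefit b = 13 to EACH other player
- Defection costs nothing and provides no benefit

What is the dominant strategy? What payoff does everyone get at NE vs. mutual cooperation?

Dominant: Defect; NE payoff = 0; Coop payoff = 119

Work:
Defect dominates (saves cost c = 11, benefit to others is external)
NE: All defect → everyone gets 0
If all cooperate: each receives (10)×13 - 11 = 119
Social dilemma: 119 > 0 but NE gives 0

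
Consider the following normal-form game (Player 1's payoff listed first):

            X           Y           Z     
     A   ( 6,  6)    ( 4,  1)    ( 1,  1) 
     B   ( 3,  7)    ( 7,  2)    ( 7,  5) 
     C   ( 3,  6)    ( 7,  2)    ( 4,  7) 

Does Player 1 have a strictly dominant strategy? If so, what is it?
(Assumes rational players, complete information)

No strictly dominant strategy exists for Player 1

Work:
A strategy strictly dominates another if it gives a strictly higher payoff against every opponent action. Compare each pair of P1's strategies column-by-column:
  A vs B: [6 vs 3, 4 vs 7, 1 vs 7] → A does not strictly dominate B (column Y: 4 ≤ 7)
  A vs C: [6 vs 3, 4 vs 7, 1 vs 4] → A does not strictly dominate C (column Y: 4 ≤ 7)
  B vs A: [3 vs 6, 7 vs 4, 7 vs 1] → B does not strictly dominate A (column X: 3 ≤ 6)
  B vs C: [3 vs 3, 7 vs 7, 7 vs 4] → B does not strictly dominate C (column X: 3 ≤ 3)
  C vs A: [3 vs 6, 7 vs 4, 4 vs 1] → C does not strictly dominate A (column X: 3 ≤ 6)
  C vs B: [3 vs 3, 7 vs 7, 4 vs 7] → C does not strictly dominate B (column X: 3 ≤ 3)
No single strategy strictly dominates all others → no strictly dominant strategy.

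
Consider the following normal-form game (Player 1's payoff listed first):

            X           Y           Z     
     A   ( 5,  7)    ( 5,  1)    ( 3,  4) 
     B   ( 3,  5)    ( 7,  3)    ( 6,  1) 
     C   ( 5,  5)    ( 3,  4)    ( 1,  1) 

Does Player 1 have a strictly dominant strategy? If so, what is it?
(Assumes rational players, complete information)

No strictly dominant strategy exists for Player 1

Work:
A strategy strictly dominates another if it gives a strictly higher payoff against every opponent action. Compare each pair of P1's strategies column-by-column:
  A vs B: [5 vs 3, 5 vs 7, 3 vs 6] → A does not strictly dominate B (column Y: 5 ≤ 7)
  A vs C: [5 vs 5, 5 vs 3, 3 vs 1] → A does not strictly dominate C (column X: 5 ≤ 5)
  B vs A: [3 vs 5, 7 vs 5, 6 vs 3] → B does not strictly dominate A (column X: 3 ≤ 5)
  B vs C: [3 vs 5, 7 vs 3, 6 vs 1] → B does not strictly dominate C (column X: 3 ≤ 5)
  C vs A: [5 vs 5, 3 vs 5, 1 vs 3] → C does not strictly dominate A (column X: 5 ≤ 5)
  C vs B: [5 vs 3, 3 vs 7, 1 vs 6] → C does not strictly dominate B (column Y: 3 ≤ 7)
No single strategy strictly dominates all others → no strictly dominant strategy.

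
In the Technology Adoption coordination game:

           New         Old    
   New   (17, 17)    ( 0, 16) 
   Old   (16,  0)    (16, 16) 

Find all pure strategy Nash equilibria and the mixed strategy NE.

Pure NE: (New, New) and (Old, Old); Mixed NE: p = 0.9412, q = 0.9412

Work:
Check pure NE:
(New, New): (17, 17) - no unilateral deviation beneficial
(Old, Old): (16, 16) - no unilateral deviation beneficial
Mixed NE: P1 plays New with p = 0.9412, P2 plays New with q = 0.9412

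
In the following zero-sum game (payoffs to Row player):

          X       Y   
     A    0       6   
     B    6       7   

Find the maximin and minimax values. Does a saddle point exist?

Maximin = 6, Minimax = 6, Saddle: True

Work:
Row minimums: [0, 6] → maximin = 6
Column maximums: [6, 7] → minimax = 6
Saddle point exists! Game value = 6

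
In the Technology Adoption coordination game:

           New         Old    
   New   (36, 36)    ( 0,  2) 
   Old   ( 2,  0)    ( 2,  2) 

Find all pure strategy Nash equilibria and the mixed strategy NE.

Pure NE: (New, New) and (Old, Old); Mixed NE: p = 0.0556, q = 0.0556

Work:
Check pure NE:
(New, New): (36, 36) - no unilateral deviation beneficial
(Old, Old): (2, 2) - no unilateral deviation beneficial
Mixed NE: P1 plays New with p = 0.0556, P2 plays New with q = 0.0556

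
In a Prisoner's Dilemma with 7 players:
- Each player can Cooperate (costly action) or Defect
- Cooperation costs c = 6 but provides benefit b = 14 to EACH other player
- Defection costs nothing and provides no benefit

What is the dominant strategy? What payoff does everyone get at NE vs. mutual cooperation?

Dominant: Defect; NE payoff = 0; Coop payoff = 78

Work:
Defect dominates (saves cost c = 6, benefit to others is external)
NE: All defect → everyone gets 0
If all cooperate: each receives (6)×14 - 6 = 78
Social dilemma: 78 > 0 but NE gives 0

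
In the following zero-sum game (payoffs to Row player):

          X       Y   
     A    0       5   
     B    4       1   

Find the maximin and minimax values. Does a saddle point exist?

Maximin = 1, Minimax = 4, Saddle: False

Work:
Row minimums: [0, 1] → maximin = 1
Column maximums: [4, 5] → minimax = 4
No saddle point (maximin ≠ minimax). Mixed strategy needed.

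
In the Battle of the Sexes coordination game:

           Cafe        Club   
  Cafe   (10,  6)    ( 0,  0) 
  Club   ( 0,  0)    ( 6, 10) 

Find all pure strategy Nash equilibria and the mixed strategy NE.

Pure NE: (Cafe, Cafe) and (Club, Club); Mixed NE: p = 0.625, q = 0.375

Work:
Check pure NE:
(Cafe, Cafe): (10, 6) - no unilateral deviation beneficial
(Club, Club): (6, 10) - no unilateral deviation beneficial
Mixed NE: P1 plays Cafe with p = 0.625, P2 plays Cafe with q = 0.375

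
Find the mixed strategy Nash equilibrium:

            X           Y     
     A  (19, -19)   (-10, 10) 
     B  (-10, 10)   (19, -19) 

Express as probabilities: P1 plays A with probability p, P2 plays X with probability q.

p = 0.5, q = 0.5

Work:
Find probabilities that make opponent indifferent:
P2 chooses q to make P1 indifferent between A and B
P1 chooses p to make P2 indifferent between X and Y
Mixed NE: P1 plays (A: 0.5, B: 0.5), P2 plays (X: 0.5, Y: 0.5)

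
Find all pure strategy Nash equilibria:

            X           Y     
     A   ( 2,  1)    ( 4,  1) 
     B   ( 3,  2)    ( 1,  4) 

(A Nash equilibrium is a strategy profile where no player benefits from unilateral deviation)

Nash equilibrium: (A, Y)

Work:
Best responses:
  P1 vs X: payoffs [2, 3] → best response B (payoff 3)
  P1 vs Y: payoffs [4, 1] → best response A (payoff 4)
  P2 vs A: payoffs [1, 1] → best response X/Y (payoff 1)
  P2 vs B: payoffs [2, 4] → best response Y (payoff 4)
Mutual best responses: (A,Y) → Nash equilibria.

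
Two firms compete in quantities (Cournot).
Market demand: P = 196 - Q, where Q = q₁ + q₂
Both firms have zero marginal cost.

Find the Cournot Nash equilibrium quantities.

q₁* = q₂* = 65.33; P* = 65.33

Work:
Profit: π_i = P·q_i = (a - q_i - q_j)·q_i
FOC: ∂π_i/∂q_i = a - 2q_i - q_j = 0
Reaction function: q_i = (196 - q_j)/2
Symmetry: q* = 196/3 = 65.33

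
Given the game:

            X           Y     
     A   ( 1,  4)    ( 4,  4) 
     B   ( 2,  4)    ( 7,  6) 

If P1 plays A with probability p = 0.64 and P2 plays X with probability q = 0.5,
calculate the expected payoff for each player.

E[P1] = 3.22, E[P2] = 4.36

Work:
E[P1] = p·q·π₁(A,X) + p·(1-q)·π₁(A,Y) + (1-p)·q·π₁(B,X) + (1-p)·(1-q)·π₁(B,Y)
= 0.64·0.5·1 + 0.64·0.5·4 + 0.36·0.5·2 + 0.36·0.5·7
= 3.22

E[P2] = 4.36 (similar calculation)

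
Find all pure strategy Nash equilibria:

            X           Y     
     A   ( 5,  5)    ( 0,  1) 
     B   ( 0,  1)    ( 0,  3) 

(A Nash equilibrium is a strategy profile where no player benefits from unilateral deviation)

Nash equilibrium: (A, X), (B, Y)

Work:
Best responses:
  P1 vs X: payoffs [5, 0] → best response A (payoff 5)
  P1 vs Y: payoffs [0, 0] → best response A/B (payoff 0)
  P2 vs A: payoffs [5, 1] → best response X (payoff 5)
  P2 vs B: payoffs [1, 3] → best response Y (payoff 3)
Mutual best responses: (A,X), (B,Y) → Nash equilibria.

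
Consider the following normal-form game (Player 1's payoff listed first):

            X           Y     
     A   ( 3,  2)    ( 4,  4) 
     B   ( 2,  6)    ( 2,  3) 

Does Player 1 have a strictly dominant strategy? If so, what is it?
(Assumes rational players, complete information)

Yes, Player 1's strictly dominant strategy is A

Work:
A strategy strictly dominates another if it gives a strictly higher payoff against every opponent action. Compare each pair of P1's strategies column-by-column:
  A vs B: [3 vs 2, 4 vs 2] → A strictly dominates B
  B vs A: [2 vs 3, 2 vs 4] → B does not strictly dominate A (column X: 2 ≤ 3)
A strictly dominates every other strategy → strictly dominant.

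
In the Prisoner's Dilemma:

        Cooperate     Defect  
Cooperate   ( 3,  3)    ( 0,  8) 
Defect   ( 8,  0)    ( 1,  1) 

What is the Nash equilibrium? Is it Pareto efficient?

(Defect, Defect) is NE; not Pareto efficient

Work:
Defect dominates Cooperate for both players:
If P2 cooperates: Defect (8) > Cooperate (3)
If P2 defects: Defect (1) > Cooperate (0)
NE: (Defect, Defect) with payoff (1, 1)
But (Cooperate, Cooperate) = (3, 3) Pareto dominates (1, 1)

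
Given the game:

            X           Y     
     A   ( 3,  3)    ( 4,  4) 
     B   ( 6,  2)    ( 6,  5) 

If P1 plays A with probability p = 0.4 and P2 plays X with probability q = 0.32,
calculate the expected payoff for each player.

E[P1] = 5.072, E[P2] = 3.896

Work:
E[P1] = p·q·π₁(A,X) + p·(1-q)·π₁(A,Y) + (1-p)·q·π₁(B,X) + (1-p)·(1-q)·π₁(B,Y)
= 0.4·0.32·3 + 0.4·0.68·4 + 0.6·0.32·6 + 0.6·0.68·6
= 5.072

E[P2] = 3.896 (similar calculation)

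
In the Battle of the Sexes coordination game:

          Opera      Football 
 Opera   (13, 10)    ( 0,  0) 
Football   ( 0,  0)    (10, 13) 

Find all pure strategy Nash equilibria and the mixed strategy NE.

Pure NE: (Opera, Opera) and (Football, Football); Mixed NE: p = 0.5652, q = 0.4348

Work:
Check pure NE:
(Opera, Opera): (13, 10) - no unilateral deviation beneficial
(Football, Football): (10, 13) - no unilateral deviation beneficial
Mixed NE: P1 plays Opera with p = 0.5652, P2 plays Opera with q = 0.4348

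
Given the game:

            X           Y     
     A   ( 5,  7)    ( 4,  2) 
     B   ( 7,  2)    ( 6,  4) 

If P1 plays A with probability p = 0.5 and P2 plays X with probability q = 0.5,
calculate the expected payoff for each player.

E[P1] = 5.5, E[P2] = 3.75

Work:
E[P1] = p·q·π₁(A,X) + p·(1-q)·π₁(A,Y) + (1-p)·q·π₁(B,X) + (1-p)·(1-q)·π₁(B,Y)
= 0.5·0.5·5 + 0.5·0.5·4 + 0.5·0.5·7 + 0.5·0.5·6
= 5.5

E[P2] = 3.75 (similar calculation)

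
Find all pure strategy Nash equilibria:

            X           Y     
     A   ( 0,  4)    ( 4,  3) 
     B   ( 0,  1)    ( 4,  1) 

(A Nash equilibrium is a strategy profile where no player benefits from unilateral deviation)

Nash equilibrium: (A, X), (B, X), (B, Y)

Work:
Best responses:
  P1 vs X: payoffs [0, 0] → best response A/B (payoff 0)
  P1 vs Y: payoffs [4, 4] → best response A/B (payoff 4)
  P2 vs A: payoffs [4, 3] → best response X (payoff 4)
  P2 vs B: payoffs [1, 1] → best response X/Y (payoff 1)
Mutual best responses: (A,X), (B,X), (B,Y) → Nash equilibria.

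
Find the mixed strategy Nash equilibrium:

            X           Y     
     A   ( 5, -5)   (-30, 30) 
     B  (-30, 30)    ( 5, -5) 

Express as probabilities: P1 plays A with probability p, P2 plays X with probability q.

p = 0.5, q = 0.5

Work:
Find probabilities that make opponent indifferent:
P2 chooses q to make P1 indifferent between A and B
P1 chooses p to make P2 indifferent between X and Y
Mixed NE: P1 plays (A: 0.5, B: 0.5), P2 plays (X: 0.5, Y: 0.5)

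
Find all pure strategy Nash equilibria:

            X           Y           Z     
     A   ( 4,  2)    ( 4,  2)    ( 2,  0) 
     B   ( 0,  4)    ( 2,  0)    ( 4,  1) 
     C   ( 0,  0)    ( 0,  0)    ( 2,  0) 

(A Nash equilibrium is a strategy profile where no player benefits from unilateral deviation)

Nash equilibrium: (A, X), (A, Y)

Work:
Best responses:
  P1 vs X: payoffs [4, 0, 0] → best response A (payoff 4)
  P1 vs Y: payoffs [4, 2, 0] → best response A (payoff 4)
  P1 vs Z: payoffs [2, 4, 2] → best response B (payoff 4)
  P2 vs A: payoffs [2, 2, 0] → best response X/Y (payoff 2)
  P2 vs B: payoffs [4, 0, 1] → best response X (payoff 4)
  P2 vs C: payoffs [0, 0, 0] → best response X/Y/Z (payoff 0)
Mutual best responses: (A,X), (A,Y) → Nash equilibria.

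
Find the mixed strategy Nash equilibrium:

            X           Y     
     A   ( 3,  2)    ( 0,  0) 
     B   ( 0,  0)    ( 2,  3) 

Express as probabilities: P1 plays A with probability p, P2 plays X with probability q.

p = 0.6, q = 0.4

Work:
Find probabilities that make opponent indifferent:
P2 chooses q to make P1 indifferent between A and B
P1 chooses p to make P2 indifferent between X and Y
Mixed NE: P1 plays (A: 0.6, B: 0.4), P2 plays (X: 0.4, Y: 0.6)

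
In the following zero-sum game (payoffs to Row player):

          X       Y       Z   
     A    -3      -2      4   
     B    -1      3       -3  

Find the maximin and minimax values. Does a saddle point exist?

Maximin = -3, Minimax = -1, Saddle: False

Work:
Row minimums: [-3, -3] → maximin = -3
Column maximums: [-1, 3, 4] → minimax = -1
No saddle point (maximin ≠ minimax). Mixed strategy needed.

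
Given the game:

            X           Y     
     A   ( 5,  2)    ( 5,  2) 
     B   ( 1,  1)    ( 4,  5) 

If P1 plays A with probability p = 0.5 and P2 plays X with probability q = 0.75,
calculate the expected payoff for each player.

E[P1] = 3.375, E[P2] = 2.0

Work:
E[P1] = p·q·π₁(A,X) + p·(1-q)·π₁(A,Y) + (1-p)·q·π₁(B,X) + (1-p)·(1-q)·π₁(B,Y)
= 0.5·0.75·5 + 0.5·0.25·5 + 0.5·0.75·1 + 0.5·0.25·4
= 3.375

E[P2] = 2.0 (similar calculation)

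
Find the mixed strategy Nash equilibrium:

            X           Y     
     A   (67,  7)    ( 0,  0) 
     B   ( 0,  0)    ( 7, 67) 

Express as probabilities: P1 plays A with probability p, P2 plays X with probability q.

p = 0.9054, q = 0.0946

Work:
Find probabilities that make opponent indifferent:
P2 chooses q to make P1 indifferent between A and B
P1 chooses p to make P2 indifferent between X and Y
Mixed NE: P1 plays (A: 0.9054, B: 0.0946), P2 plays (X: 0.0946, Y: 0.9054)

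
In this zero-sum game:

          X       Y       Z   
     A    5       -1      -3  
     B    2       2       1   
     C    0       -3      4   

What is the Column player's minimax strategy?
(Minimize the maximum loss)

Column should play Y, value = 2

Work:
Column player minimizes Row's maximum payoff:
Column X: max payoff to Row = 5
Column Y: max payoff to Row = 2
Column Z: max payoff to Row = 4
Minimum is 2, achieved by column Y.
Minimax strategy: Y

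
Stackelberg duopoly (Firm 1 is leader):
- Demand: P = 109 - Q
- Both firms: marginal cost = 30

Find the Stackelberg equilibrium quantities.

q₁* (leader) = 39.5, q₂* (follower) = 19.75

Work:
Follower's reaction: q₂ = (a - c - q₁)/2
Leader substitutes: π₁ = q₁·(a - q₁ - (a-c-q₁)/2 - c)
FOC: q₁* = (109 - 30)/2 = 39.50
Then: q₂* = (109 - 30 - 39.5)/2 = 19.75
Leader has first-mover advantage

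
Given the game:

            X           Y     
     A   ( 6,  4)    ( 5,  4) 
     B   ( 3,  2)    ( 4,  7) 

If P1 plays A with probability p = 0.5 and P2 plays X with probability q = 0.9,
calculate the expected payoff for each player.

E[P1] = 4.5, E[P2] = 3.25

Work:
E[P1] = p·q·π₁(A,X) + p·(1-q)·π₁(A,Y) + (1-p)·q·π₁(B,X) + (1-p)·(1-q)·π₁(B,Y)
= 0.5·0.9·6 + 0.5·0.1·5 + 0.5·0.9·3 + 0.5·0.1·4
= 4.5

E[P2] = 3.25 (similar calculation)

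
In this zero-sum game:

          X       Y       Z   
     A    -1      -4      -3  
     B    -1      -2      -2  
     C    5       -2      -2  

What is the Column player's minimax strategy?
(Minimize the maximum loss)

Column should play Y or Z (all achieve the minimum), value = -2

Work:
Column player minimizes Row's maximum payoff:
Column X: max payoff to Row = 5
Column Y: max payoff to Row = -2
Column Z: max payoff to Row = -2
Minimum is -2, achieved by columns Y, Z (tied).
Each of Y or Z is a minimax strategy.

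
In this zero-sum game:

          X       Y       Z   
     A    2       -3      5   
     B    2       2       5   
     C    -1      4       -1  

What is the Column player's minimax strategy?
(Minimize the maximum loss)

Column should play X, value = 2

Work:
Column player minimizes Row's maximum payoff:
Column X: max payoff to Row = 2
Column Y: max payoff to Row = 4
Column Z: max payoff to Row = 5
Minimum is 2, achieved by column X.
Minimax strategy: X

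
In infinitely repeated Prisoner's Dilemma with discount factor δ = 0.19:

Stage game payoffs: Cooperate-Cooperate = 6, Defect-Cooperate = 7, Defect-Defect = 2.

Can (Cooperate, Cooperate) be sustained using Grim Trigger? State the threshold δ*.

δ* = 0.2; since δ = 0.19 < 0.2, cooperation cannot be sustained

Work:
For Grim Trigger:
Cooperate forever: 6/(1-δ)
Defect then punished: 7 + 2·δ/(1-δ)
Need: 6/(1-δ) ≥ 7 + 2·δ/(1-δ)
Solving: δ ≥ (T-R)/(T-P) = (7-6)/(7-2) = 0.2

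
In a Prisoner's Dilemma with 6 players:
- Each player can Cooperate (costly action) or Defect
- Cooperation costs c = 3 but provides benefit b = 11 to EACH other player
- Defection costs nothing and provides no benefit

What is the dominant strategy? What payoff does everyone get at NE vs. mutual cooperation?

Dominant: Defect; NE payoff = 0; Coop payoff = 52

Work:
Defect dominates (saves cost c = 3, benefit to others is external)
NE: All defect → everyone gets 0
If all cooperate: each receives (5)×11 - 3 = 52
Social dilemma: 52 > 0 but NE gives 0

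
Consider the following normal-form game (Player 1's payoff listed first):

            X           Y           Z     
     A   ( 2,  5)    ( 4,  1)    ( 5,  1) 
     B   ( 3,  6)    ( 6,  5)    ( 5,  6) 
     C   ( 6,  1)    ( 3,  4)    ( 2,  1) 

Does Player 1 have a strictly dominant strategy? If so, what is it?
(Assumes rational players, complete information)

No strictly dominant strategy exists for Player 1

Work:
A strategy strictly dominates another if it gives a strictly higher payoff against every opponent action. Compare each pair of P1's strategies column-by-column:
  A vs B: [2 vs 3, 4 vs 6, 5 vs 5] → A does not strictly dominate B (column X: 2 ≤ 3)
  A vs C: [2 vs 6, 4 vs 3, 5 vs 2] → A does not strictly dominate C (column X: 2 ≤ 6)
  B vs A: [3 vs 2, 6 vs 4, 5 vs 5] → B does not strictly dominate A (column Z: 5 ≤ 5)
  B vs C: [3 vs 6, 6 vs 3, 5 vs 2] → B does not strictly dominate C (column X: 3 ≤ 6)
  C vs A: [6 vs 2, 3 vs 4, 2 vs 5] → C does not strictly dominate A (column Y: 3 ≤ 4)
  C vs B: [6 vs 3, 3 vs 6, 2 vs 5] → C does not strictly dominate B (column Y: 3 ≤ 6)
No single strategy strictly dominates all others → no strictly dominant strategy.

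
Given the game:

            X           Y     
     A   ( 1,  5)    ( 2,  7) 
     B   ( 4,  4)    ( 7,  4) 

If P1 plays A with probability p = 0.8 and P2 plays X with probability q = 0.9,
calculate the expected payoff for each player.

E[P1] = 1.74, E[P2] = 4.96

Work:
E[P1] = p·q·π₁(A,X) + p·(1-q)·π₁(A,Y) + (1-p)·q·π₁(B,X) + (1-p)·(1-q)·π₁(B,Y)
= 0.8·0.9·1 + 0.8·0.1·2 + 0.2·0.9·4 + 0.2·0.1·7
= 1.74

E[P2] = 4.96 (similar calculation)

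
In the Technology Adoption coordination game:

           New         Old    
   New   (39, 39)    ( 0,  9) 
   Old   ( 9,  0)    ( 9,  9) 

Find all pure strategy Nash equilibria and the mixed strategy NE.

Pure NE: (New, New) and (Old, Old); Mixed NE: p = 0.2308, q = 0.2308

Work:
Check pure NE:
(New, New): (39, 39) - no unilateral deviation beneficial
(Old, Old): (9, 9) - no unilateral deviation beneficial
Mixed NE: P1 plays New with p = 0.2308, P2 plays New with q = 0.2308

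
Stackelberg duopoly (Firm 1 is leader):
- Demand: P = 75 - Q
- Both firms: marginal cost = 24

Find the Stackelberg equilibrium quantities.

q₁* (leader) = 25.5, q₂* (follower) = 12.75

Work:
Follower's reaction: q₂ = (a - c - q₁)/2
Leader substitutes: π₁ = q₁·(a - q₁ - (a-c-q₁)/2 - c)
FOC: q₁* = (75 - 24)/2 = 25.50
Then: q₂* = (75 - 24 - 25.5)/2 = 12.75
Leader has first-mover advantage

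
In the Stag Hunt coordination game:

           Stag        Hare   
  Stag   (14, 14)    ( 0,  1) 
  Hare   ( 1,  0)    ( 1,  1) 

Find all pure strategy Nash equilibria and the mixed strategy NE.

Pure NE: (Stag, Stag) and (Hare, Hare); Mixed NE: p = 0.0714, q = 0.0714

Work:
Check pure NE:
(Stag, Stag): (14, 14) - no unilateral deviation beneficial
(Hare, Hare): (1, 1) - no unilateral deviation beneficial
Mixed NE: P1 plays Stag with p = 0.0714, P2 plays Stag with q = 0.0714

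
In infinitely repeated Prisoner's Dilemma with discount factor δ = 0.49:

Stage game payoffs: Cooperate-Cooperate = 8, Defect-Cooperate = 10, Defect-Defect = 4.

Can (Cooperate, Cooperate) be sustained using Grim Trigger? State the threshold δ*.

δ* = 0.3333; since δ = 0.49 ≥ 0.3333, cooperation can be sustained

Work:
For Grim Trigger:
Cooperate forever: 8/(1-δ)
Defect then punished: 10 + 4·δ/(1-δ)
Need: 8/(1-δ) ≥ 10 + 4·δ/(1-δ)
Solving: δ ≥ (T-R)/(T-P) = (10-8)/(10-4) = 0.3333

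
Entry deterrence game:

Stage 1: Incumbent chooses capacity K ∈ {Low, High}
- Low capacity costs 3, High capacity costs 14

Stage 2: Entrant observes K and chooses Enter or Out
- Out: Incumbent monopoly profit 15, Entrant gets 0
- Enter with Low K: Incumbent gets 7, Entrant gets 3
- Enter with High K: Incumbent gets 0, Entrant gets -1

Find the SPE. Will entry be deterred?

SPE: (Low, Enter|Low, Out|High); Entry not deterred. Incumbent net profit = 4, Entrant gets 3

Work:
After Low K: Entrant enters (3 > 0)
After High K: Entrant stays out (-1 < 0)
Incumbent: Low → 7−3=4, High → 15−14=1
Incumbent chooses Low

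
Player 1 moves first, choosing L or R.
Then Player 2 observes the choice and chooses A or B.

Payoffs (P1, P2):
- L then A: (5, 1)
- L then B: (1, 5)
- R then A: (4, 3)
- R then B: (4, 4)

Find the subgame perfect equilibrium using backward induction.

P1 plays R, P2 plays B after L and B after R; Payoff (4, 4)

Work:
Backward induction:
After L: P2 chooses B → P1 gets 1
After R: P2 chooses B → P1 gets 4
P1 chooses R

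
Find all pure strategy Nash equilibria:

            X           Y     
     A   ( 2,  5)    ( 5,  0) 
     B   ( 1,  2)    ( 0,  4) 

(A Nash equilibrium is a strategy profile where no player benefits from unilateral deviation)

Nash equilibrium: (A, X)

Work:
Best responses:
  P1 vs X: payoffs [2, 1] → best response A (payoff 2)
  P1 vs Y: payoffs [5, 0] → best response A (payoff 5)
  P2 vs A: payoffs [5, 0] → best response X (payoff 5)
  P2 vs B: payoffs [2, 4] → best response Y (payoff 4)
Mutual best responses: (A,X) → Nash equilibria.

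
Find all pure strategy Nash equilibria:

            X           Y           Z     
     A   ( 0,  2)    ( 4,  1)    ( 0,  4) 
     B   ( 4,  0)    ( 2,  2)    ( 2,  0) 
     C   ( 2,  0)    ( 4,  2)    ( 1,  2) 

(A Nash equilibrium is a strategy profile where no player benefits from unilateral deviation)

Nash equilibrium: (C, Y)

Work:
Best responses:
  P1 vs X: payoffs [0, 4, 2] → best response B (payoff 4)
  P1 vs Y: payoffs [4, 2, 4] → best response A/C (payoff 4)
  P1 vs Z: payoffs [0, 2, 1] → best response B (payoff 2)
  P2 vs A: payoffs [2, 1, 4] → best response Z (payoff 4)
  P2 vs B: payoffs [0, 2, 0] → best response Y (payoff 2)
  P2 vs C: payoffs [0, 2, 2] → best response Y/Z (payoff 2)
Mutual best responses: (C,Y) → Nash equilibria.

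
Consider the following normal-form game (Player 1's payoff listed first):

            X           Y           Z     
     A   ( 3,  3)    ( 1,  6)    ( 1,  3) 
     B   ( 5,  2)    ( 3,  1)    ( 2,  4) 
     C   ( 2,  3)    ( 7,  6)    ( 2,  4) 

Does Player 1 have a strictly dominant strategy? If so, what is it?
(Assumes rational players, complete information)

No strictly dominant strategy exists for Player 1

Work:
A strategy strictly dominates another if it gives a strictly higher payoff against every opponent action. Compare each pair of P1's strategies column-by-column:
  A vs B: [3 vs 5, 1 vs 3, 1 vs 2] → A does not strictly dominate B (column X: 3 ≤ 5)
  A vs C: [3 vs 2, 1 vs 7, 1 vs 2] → A does not strictly dominate C (column Y: 1 ≤ 7)
  B vs A: [5 vs 3, 3 vs 1, 2 vs 1] → B strictly dominates A
  B vs C: [5 vs 2, 3 vs 7, 2 vs 2] → B does not strictly dominate C (column Y: 3 ≤ 7)
  C vs A: [2 vs 3, 7 vs 1, 2 vs 1] → C does not strictly dominate A (column X: 2 ≤ 3)
  C vs B: [2 vs 5, 7 vs 3, 2 vs 2] → C does not strictly dominate B (column X: 2 ≤ 5)
No single strategy strictly dominates all others → no strictly dominant strategy.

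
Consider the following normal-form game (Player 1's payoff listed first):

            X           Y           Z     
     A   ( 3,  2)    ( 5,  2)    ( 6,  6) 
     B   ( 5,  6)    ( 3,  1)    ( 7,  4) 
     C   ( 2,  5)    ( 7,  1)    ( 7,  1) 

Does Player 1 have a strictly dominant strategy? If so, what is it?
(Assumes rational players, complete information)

No strictly dominant strategy exists for Player 1

Work:
A strategy strictly dominates another if it gives a strictly higher payoff against every opponent action. Compare each pair of P1's strategies column-by-column:
  A vs B: [3 vs 5, 5 vs 3, 6 vs 7] → A does not strictly dominate B (column X: 3 ≤ 5)
  A vs C: [3 vs 2, 5 vs 7, 6 vs 7] → A does not strictly dominate C (column Y: 5 ≤ 7)
  B vs A: [5 vs 3, 3 vs 5, 7 vs 6] → B does not strictly dominate A (column Y: 3 ≤ 5)
  B vs C: [5 vs 2, 3 vs 7, 7 vs 7] → B does not strictly dominate C (column Y: 3 ≤ 7)
  C vs A: [2 vs 3, 7 vs 5, 7 vs 6] → C does not strictly dominate A (column X: 2 ≤ 3)
  C vs B: [2 vs 5, 7 vs 3, 7 vs 7] → C does not strictly dominate B (column X: 2 ≤ 5)
No single strategy strictly dominates all others → no strictly dominant strategy.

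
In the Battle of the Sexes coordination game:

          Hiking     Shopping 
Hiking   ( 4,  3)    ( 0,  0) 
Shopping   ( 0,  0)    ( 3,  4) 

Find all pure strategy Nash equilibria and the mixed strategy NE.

Pure NE: (Hiking, Hiking) and (Shopping, Shopping); Mixed NE: p = 0.5714, q = 0.4286

Work:
Check pure NE:
(Hiking, Hiking): (4, 3) - no unilateral deviation beneficial
(Shopping, Shopping): (3, 4) - no unilateral deviation beneficial
Mixed NE: P1 plays Hiking with p = 0.5714, P2 plays Hiking with q = 0.4286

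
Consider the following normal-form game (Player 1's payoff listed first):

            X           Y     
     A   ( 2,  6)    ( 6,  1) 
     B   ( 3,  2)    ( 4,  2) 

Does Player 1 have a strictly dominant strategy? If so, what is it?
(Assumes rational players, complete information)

No strictly dominant strategy exists for Player 1

Work:
A strategy strictly dominates another if it gives a strictly higher payoff against every opponent action. Compare each pair of P1's strategies column-by-column:
  A vs B: [2 vs 3, 6 vs 4] → A does not strictly dominate B (column X: 2 ≤ 3)
  B vs A: [3 vs 2, 4 vs 6] → B does not strictly dominate A (column Y: 4 ≤ 6)
No single strategy strictly dominates all others → no strictly dominant strategy.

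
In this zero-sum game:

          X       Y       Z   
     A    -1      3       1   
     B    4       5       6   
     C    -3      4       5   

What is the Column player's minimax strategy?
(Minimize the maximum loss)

Column should play X, value = 4

Work:
Column player minimizes Row's maximum payoff:
Column X: max payoff to Row = 4
Column Y: max payoff to Row = 5
Column Z: max payoff to Row = 6
Minimum is 4, achieved by column X.
Minimax strategy: X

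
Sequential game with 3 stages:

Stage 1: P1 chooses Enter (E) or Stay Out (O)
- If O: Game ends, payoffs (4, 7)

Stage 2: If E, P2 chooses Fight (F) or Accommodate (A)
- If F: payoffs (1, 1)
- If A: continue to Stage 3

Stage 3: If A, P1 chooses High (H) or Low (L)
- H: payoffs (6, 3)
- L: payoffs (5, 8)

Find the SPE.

SPE: (E, A, H); Outcome (6, 3)

Work:
Stage 3: P1 chooses H (6 vs 5)
Stage 2: P2: F->1, A->3 (anticipating H). Choose A
Stage 1: P1: O->4, E->6 (anticipating A, H). Choose E
SPE path: E -> A -> H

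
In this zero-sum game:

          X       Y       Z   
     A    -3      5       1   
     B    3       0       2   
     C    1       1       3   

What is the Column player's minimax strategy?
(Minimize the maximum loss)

Column should play X or Z (all achieve the minimum), value = 3

Work:
Column player minimizes Row's maximum payoff:
Column X: max payoff to Row = 3
Column Y: max payoff to Row = 5
Column Z: max payoff to Row = 3
Minimum is 3, achieved by columns X, Z (tied).
Each of X or Z is a minimax strategy.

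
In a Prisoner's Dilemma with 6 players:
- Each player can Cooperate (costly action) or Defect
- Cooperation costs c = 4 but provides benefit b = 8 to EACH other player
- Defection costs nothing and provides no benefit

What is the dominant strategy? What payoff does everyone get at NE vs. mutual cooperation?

Dominant: Defect; NE payoff = 0; Coop payoff = 36

Work:
Defect dominates (saves cost c = 4, benefit to others is external)
NE: All defect → everyone gets 0
If all cooperate: each receives (5)×8 - 4 = 36
Social dilemma: 36 > 0 but NE gives 0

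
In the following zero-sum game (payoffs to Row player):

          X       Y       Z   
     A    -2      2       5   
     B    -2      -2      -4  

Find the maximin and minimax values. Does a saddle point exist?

Maximin = -2, Minimax = -2, Saddle: True

Work:
Row minimums: [-2, -4] → maximin = -2
Column maximums: [-2, 2, 5] → minimax = -2
Saddle point exists! Game value = -2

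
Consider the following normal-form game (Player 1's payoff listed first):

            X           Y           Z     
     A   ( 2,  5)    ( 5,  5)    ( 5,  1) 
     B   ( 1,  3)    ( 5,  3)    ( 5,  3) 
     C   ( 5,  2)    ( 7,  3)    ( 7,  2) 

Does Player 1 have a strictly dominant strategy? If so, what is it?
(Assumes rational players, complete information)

Yes, Player 1's strictly dominant strategy is C

Work:
A strategy strictly dominates another if it gives a strictly higher payoff against every opponent action. Compare each pair of P1's strategies column-by-column:
  A vs B: [2 vs 1, 5 vs 5, 5 vs 5] → A does not strictly dominate B (column Y: 5 ≤ 5)
  A vs C: [2 vs 5, 5 vs 7, 5 vs 7] → A does not strictly dominate C (column X: 2 ≤ 5)
  B vs A: [1 vs 2, 5 vs 5, 5 vs 5] → B does not strictly dominate A (column X: 1 ≤ 2)
  B vs C: [1 vs 5, 5 vs 7, 5 vs 7] → B does not strictly dominate C (column X: 1 ≤ 5)
  C vs A: [5 vs 2, 7 vs 5, 7 vs 5] → C strictly dominates A
  C vs B: [5 vs 1, 7 vs 5, 7 vs 5] → C strictly dominates B
C strictly dominates every other strategy → strictly dominant.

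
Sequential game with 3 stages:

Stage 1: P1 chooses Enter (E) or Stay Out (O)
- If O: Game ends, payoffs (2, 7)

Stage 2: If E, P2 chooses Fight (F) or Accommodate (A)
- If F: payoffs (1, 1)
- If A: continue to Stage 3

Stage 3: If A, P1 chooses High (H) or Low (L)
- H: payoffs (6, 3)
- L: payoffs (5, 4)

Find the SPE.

SPE: (E, A, H); Outcome (6, 3)

Work:
Stage 3: P1 chooses H (6 vs 5)
Stage 2: P2: F->1, A->3 (anticipating H). Choose A
Stage 1: P1: O->2, E->6 (anticipating A, H). Choose E
SPE path: E -> A -> H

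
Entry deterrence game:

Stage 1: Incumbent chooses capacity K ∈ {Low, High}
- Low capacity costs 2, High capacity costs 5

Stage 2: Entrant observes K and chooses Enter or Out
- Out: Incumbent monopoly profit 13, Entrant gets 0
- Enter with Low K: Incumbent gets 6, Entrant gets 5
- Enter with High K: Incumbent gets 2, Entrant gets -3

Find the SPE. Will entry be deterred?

SPE: (High, Enter|Low, Out|High); Entry deterred. Incumbent net profit = 8

Work:
After Low K: Entrant enters (5 > 0)
After High K: Entrant stays out (-3 < 0)
Incumbent: Low → 6−2=4, High → 13−5=8
Incumbent chooses High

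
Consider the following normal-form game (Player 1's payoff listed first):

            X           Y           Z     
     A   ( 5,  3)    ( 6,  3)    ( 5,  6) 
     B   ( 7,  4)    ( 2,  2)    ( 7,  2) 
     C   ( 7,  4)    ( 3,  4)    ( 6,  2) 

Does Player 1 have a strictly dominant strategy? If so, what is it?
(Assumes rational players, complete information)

No strictly dominant strategy exists for Player 1

Work:
A strategy strictly dominates another if it gives a strictly higher payoff against every opponent action. Compare each pair of P1's strategies column-by-column:
  A vs B: [5 vs 7, 6 vs 2, 5 vs 7] → A does not strictly dominate B (column X: 5 ≤ 7)
  A vs C: [5 vs 7, 6 vs 3, 5 vs 6] → A does not strictly dominate C (column X: 5 ≤ 7)
  B vs A: [7 vs 5, 2 vs 6, 7 vs 5] → B does not strictly dominate A (column Y: 2 ≤ 6)
  B vs C: [7 vs 7, 2 vs 3, 7 vs 6] → B does not strictly dominate C (column X: 7 ≤ 7)
  C vs A: [7 vs 5, 3 vs 6, 6 vs 5] → C does not strictly dominate A (column Y: 3 ≤ 6)
  C vs B: [7 vs 7, 3 vs 2, 6 vs 7] → C does not strictly dominate B (column X: 7 ≤ 7)
No single strategy strictly dominates all others → no strictly dominant strategy.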